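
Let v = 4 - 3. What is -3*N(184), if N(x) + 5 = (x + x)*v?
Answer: -1089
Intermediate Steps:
v = 1
N(x) = -5 + 2*x (N(x) = -5 + (x + x)*1 = -5 + (2*x)*1 = -5 + 2*x)
-3*N(184) = -3*(-5 + 2*184) = -3*(-5 + 368) = -3*363 = -1089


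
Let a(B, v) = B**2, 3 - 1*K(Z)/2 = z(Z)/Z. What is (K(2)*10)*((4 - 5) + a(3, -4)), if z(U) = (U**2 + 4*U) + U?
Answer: -640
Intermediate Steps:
z(U) = U**2 + 5*U
K(Z) = -4 - 2*Z (K(Z) = 6 - 2*Z*(5 + Z)/Z = 6 - 2*(5 + Z) = 6 + (-10 - 2*Z) = -4 - 2*Z)
(K(2)*10)*((4 - 5) + a(3, -4)) = ((-4 - 2*2)*10)*((4 - 5) + 3**2) = ((-4 - 4)*10)*(-1 + 9) = -8*10*8 = -80*8 = -640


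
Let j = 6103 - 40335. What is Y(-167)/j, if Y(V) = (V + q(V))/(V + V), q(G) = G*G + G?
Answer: 15/6224 ≈ 0.0024100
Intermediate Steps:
q(G) = G + G**2 (q(G) = G**2 + G = G + G**2)
Y(V) = (V + V*(1 + V))/(2*V) (Y(V) = (V + V*(1 + V))/(V + V) = (V + V*(1 + V))/((2*V)) = (V + V*(1 + V))*(1/(2*V)) = (V + V*(1 + V))/(2*V))
j = -34232
Y(-167)/j = (1 + (1/2)*(-167))/(-34232) = (1 - 167/2)*(-1/34232) = -165/2*(-1/34232) = 15/6224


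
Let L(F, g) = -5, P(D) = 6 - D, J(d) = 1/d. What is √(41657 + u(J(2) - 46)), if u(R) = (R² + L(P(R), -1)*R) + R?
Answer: √175637/2 ≈ 209.55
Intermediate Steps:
J(d) = 1/d
u(R) = R² - 4*R (u(R) = (R² - 5*R) + R = R² - 4*R)
√(41657 + u(J(2) - 46)) = √(41657 + (1/2 - 46)*(-4 + (1/2 - 46))) = √(41657 + (½ - 46)*(-4 + (½ - 46))) = √(41657 - 91*(-4 - 91/2)/2) = √(41657 - 91/2*(-99/2)) = √(41657 + 9009/4) = √(175637/4) = √175637/2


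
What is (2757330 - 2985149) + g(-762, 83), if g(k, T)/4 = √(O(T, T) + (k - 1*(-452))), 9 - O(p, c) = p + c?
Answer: -227819 + 4*I*√467 ≈ -2.2782e+5 + 86.441*I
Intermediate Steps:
O(p, c) = 9 - c - p (O(p, c) = 9 - (p + c) = 9 - (c + p) = 9 + (-c - p) = 9 - c - p)
g(k, T) = 4*√(461 + k - 2*T) (g(k, T) = 4*√((9 - T - T) + (k - 1*(-452))) = 4*√((9 - 2*T) + (k + 452)) = 4*√((9 - 2*T) + (452 + k)) = 4*√(461 + k - 2*T))
(2757330 - 2985149) + g(-762, 83) = (2757330 - 2985149) + 4*√(461 - 762 - 2*83) = -227819 + 4*√(461 - 762 - 166) = -227819 + 4*√(-467) = -227819 + 4*(I*√467) = -227819 + 4*I*√467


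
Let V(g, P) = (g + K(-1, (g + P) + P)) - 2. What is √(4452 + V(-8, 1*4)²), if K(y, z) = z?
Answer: 2*√1138 ≈ 67.469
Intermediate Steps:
V(g, P) = -2 + 2*P + 2*g (V(g, P) = (g + ((g + P) + P)) - 2 = (g + ((P + g) + P)) - 2 = (g + (g + 2*P)) - 2 = (2*P + 2*g) - 2 = -2 + 2*P + 2*g)
√(4452 + V(-8, 1*4)²) = √(4452 + (-2 + 2*(1*4) + 2*(-8))²) = √(4452 + (-2 + 2*4 - 16)²) = √(4452 + (-2 + 8 - 16)²) = √(4452 + (-10)²) = √(4452 + 100) = √4552 = 2*√1138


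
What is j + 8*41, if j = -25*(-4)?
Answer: 428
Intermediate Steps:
j = 100
j + 8*41 = 100 + 8*41 = 100 + 328 = 428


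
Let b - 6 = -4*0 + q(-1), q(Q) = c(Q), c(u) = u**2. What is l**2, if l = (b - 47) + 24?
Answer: 256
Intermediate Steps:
q(Q) = Q**2
b = 7 (b = 6 + (-4*0 + (-1)**2) = 6 + (0 + 1) = 6 + 1 = 7)
l = -16 (l = (7 - 47) + 24 = -40 + 24 = -16)
l**2 = (-16)**2 = 256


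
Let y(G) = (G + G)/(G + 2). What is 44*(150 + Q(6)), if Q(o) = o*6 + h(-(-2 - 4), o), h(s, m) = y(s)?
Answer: 8250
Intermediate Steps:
y(G) = 2*G/(2 + G) (y(G) = (2*G)/(2 + G) = 2*G/(2 + G))
h(s, m) = 2*s/(2 + s)
Q(o) = 3/2 + 6*o (Q(o) = o*6 + 2*(-(-2 - 4))/(2 - (-2 - 4)) = 6*o + 2*(-1*(-6))/(2 - 1*(-6)) = 6*o + 2*6/(2 + 6) = 6*o + 2*6/8 = 6*o + 2*6*(⅛) = 6*o + 3/2 = 3/2 + 6*o)
44*(150 + Q(6)) = 44*(150 + (3/2 + 6*6)) = 44*(150 + (3/2 + 36)) = 44*(150 + 75/2) = 44*(375/2) = 8250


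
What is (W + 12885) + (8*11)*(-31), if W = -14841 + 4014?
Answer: -670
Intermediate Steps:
W = -10827
(W + 12885) + (8*11)*(-31) = (-10827 + 12885) + (8*11)*(-31) = 2058 + 88*(-31) = 2058 - 2728 = -670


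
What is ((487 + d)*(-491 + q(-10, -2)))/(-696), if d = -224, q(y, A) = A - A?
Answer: 129133/696 ≈ 185.54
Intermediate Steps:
q(y, A) = 0
((487 + d)*(-491 + q(-10, -2)))/(-696) = ((487 - 224)*(-491 + 0))/(-696) = (263*(-491))*(-1/696) = -129133*(-1/696) = 129133/696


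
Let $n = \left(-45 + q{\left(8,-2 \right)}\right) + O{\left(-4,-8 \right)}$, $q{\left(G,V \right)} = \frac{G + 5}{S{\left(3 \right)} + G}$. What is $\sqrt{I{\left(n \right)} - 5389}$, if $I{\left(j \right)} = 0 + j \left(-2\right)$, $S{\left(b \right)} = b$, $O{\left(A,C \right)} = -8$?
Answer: $\frac{i \sqrt{639529}}{11} \approx 72.701 i$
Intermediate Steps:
$q{\left(G,V \right)} = \frac{5 + G}{3 + G}$ ($q{\left(G,V \right)} = \frac{G + 5}{3 + G} = \frac{5 + G}{3 + G}$)
$n = - \frac{570}{11}$ ($n = \left(-45 + \frac{5 + 8}{3 + 8}\right) - 8 = \left(-45 + \frac{1}{11} \cdot 13\right) - 8 = \left(-45 + \frac{13}{11}\right) - 8 = - \frac{482}{11} - 8 = - \frac{570}{11} \approx -51.818$)
$I{\left(j \right)} = - 2 j$ ($I{\left(j \right)} = 0 - 2 j = - 2 j$)
$\sqrt{I{\left(n \right)} - 5389} = \sqrt{\left(-2\right) \left(- \frac{570}{11}\right) - 5389} = \sqrt{\frac{1140}{11} - 5389} = \sqrt{- \frac{58139}{11}} = \frac{i \sqrt{639529}}{11}$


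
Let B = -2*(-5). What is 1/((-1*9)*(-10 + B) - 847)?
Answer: -1/847 ≈ -0.0011806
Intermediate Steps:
B = 10
1/((-1*9)*(-10 + B) - 847) = 1/((-1*9)*(-10 + 10) - 847) = 1/(-9*0 - 847) = 1/(0 - 847) = 1/(-847) = -1/847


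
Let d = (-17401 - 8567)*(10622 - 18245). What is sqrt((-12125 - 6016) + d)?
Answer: sqrt(197935923) ≈ 14069.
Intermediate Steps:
d = 197954064 (d = -25968*(-7623) = 197954064)
sqrt((-12125 - 6016) + d) = sqrt((-12125 - 6016) + 197954064) = sqrt(-18141 + 197954064) = sqrt(197935923)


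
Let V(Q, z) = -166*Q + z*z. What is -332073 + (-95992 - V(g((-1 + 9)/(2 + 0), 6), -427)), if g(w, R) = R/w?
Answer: -610145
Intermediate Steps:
V(Q, z) = z² - 166*Q (V(Q, z) = -166*Q + z² = z² - 166*Q)
-332073 + (-95992 - V(g((-1 + 9)/(2 + 0), 6), -427)) = -332073 + (-95992 - ((-427)² - 996/((-1 + 9)/(2 + 0)))) = -332073 + (-95992 - (182329 - 996/(8/2))) = -332073 + (-95992 - (182329 - 996/(8*(½)))) = -332073 + (-95992 - (182329 - 996/4)) = -332073 + (-95992 - (182329 - 166*3/2)) = -332073 + (-95992 - (182329 - 249)) = -332073 + (-95992 - 1*182080) = -332073 + (-95992 - 182080) = -332073 - 278072 = -610145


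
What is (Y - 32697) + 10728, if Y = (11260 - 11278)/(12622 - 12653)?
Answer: -681021/31 ≈ -21968.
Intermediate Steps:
Y = 18/31 (Y = -18/(-31) = -18*(-1/31) = 18/31 ≈ 0.58065)
(Y - 32697) + 10728 = (18/31 - 32697) + 10728 = -1013589/31 + 10728 = -681021/31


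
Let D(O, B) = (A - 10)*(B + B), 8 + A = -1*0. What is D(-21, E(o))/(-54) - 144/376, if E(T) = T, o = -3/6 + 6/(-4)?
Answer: -242/141 ≈ -1.7163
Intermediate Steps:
A = -8 (A = -8 - 1*0 = -8 + 0 = -8)
o = -2 (o = -3*1/6 + 6*(-1/4) = -1/2 - 3/2 = -2)
D(O, B) = -36*B (D(O, B) = (-8 - 10)*(B + B) = -36*B)
D(-21, E(o))/(-54) - 144/376 = -36*(-2)/(-54) - 144/376 = 72*(-1/54) - 144*1/376 = -4/3 - 18/47 = -242/141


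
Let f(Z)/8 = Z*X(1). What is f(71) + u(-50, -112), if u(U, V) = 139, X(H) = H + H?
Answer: 1275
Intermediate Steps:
X(H) = 2*H
f(Z) = 16*Z (f(Z) = 8*(Z*(2*1)) = 8*(Z*2) = 8*(2*Z) = 16*Z)
f(71) + u(-50, -112) = 16*71 + 139 = 1136 + 139 = 1275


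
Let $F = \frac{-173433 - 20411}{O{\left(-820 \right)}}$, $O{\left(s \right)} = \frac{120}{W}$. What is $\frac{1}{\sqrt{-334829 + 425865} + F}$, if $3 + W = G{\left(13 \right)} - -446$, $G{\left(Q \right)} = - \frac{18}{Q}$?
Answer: $- \frac{108503694390}{77403350363013601} - \frac{304200 \sqrt{22759}}{77403350363013601} \approx -1.4024 \cdot 10^{-6}$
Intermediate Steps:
$W = \frac{5741}{13}$ ($W = -3 - \left(-446 + \frac{18}{13}\right) = -3 + \left(\left(-18\right) \frac{1}{13} + 446\right) = -3 + \left(- \frac{18}{13} + 446\right) = -3 + \frac{5780}{13} = \frac{5741}{13} \approx 441.62$)
$O{\left(s \right)} = \frac{1560}{5741}$ ($O{\left(s \right)} = \frac{120}{\frac{5741}{13}} = 120 \cdot \frac{13}{5741} = \frac{1560}{5741}$)
$F = - \frac{278214601}{390}$ ($F = \frac{-173433 - 20411}{\frac{1560}{5741}} = \left(-173433 + \left(-169157 + 148746\right)\right) \frac{5741}{1560} = \left(-173433 - 20411\right) \frac{5741}{1560} = \left(-193844\right) \frac{5741}{1560} = - \frac{278214601}{390} \approx -7.1337 \cdot 10^{5}$)
$\frac{1}{\sqrt{-334829 + 425865} + F} = \frac{1}{\sqrt{-334829 + 425865} - \frac{278214601}{390}} = \frac{1}{\sqrt{91036} - \frac{278214601}{390}} = \frac{1}{2 \sqrt{22759} - \frac{278214601}{390}} = \frac{1}{- \frac{278214601}{390} + 2 \sqrt{22759}}$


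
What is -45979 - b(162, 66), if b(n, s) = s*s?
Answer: -50335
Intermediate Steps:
b(n, s) = s²
-45979 - b(162, 66) = -45979 - 1*66² = -45979 - 1*4356 = -45979 - 4356 = -50335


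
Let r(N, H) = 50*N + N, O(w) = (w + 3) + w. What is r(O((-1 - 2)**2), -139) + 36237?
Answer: 37308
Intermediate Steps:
O(w) = 3 + 2*w (O(w) = (3 + w) + w = 3 + 2*w)
r(N, H) = 51*N
r(O((-1 - 2)**2), -139) + 36237 = 51*(3 + 2*(-1 - 2)**2) + 36237 = 51*(3 + 2*(-3)**2) + 36237 = 51*(3 + 2*9) + 36237 = 51*(3 + 18) + 36237 = 51*21 + 36237 = 1071 + 36237 = 37308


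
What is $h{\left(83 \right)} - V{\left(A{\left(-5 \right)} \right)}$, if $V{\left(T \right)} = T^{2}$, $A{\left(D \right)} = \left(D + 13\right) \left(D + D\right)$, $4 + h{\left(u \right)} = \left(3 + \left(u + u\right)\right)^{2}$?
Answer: $22157$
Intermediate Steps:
$h{\left(u \right)} = -4 + \left(3 + 2 u\right)^{2}$ ($h{\left(u \right)} = -4 + \left(3 + \left(u + u\right)\right)^{2} = -4 + \left(3 + 2 u\right)^{2}$)
$A{\left(D \right)} = 2 D \left(13 + D\right)$ ($A{\left(D \right)} = \left(13 + D\right) 2 D = 2 D \left(13 + D\right)$)
$h{\left(83 \right)} - V{\left(A{\left(-5 \right)} \right)} = \left(-4 + \left(3 + 2 \cdot 83\right)^{2}\right) - \left(2 \left(-5\right) \left(13 - 5\right)\right)^{2} = \left(-4 + \left(3 + 166\right)^{2}\right) - \left(2 \left(-5\right) 8\right)^{2} = \left(-4 + 169^{2}\right) - \left(-80\right)^{2} = \left(-4 + 28561\right) - 6400 = 28557 - 6400 = 22157$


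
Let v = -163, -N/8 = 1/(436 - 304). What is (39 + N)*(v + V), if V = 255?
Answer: 118220/33 ≈ 3582.4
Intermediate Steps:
N = -2/33 (N = -8/(436 - 304) = -8/132 = -8*1/132 = -2/33 ≈ -0.060606)
(39 + N)*(v + V) = (39 - 2/33)*(-163 + 255) = (1285/33)*92 = 118220/33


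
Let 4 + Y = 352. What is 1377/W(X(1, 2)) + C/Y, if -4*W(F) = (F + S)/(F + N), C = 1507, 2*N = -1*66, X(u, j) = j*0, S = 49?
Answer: 63327715/17052 ≈ 3713.8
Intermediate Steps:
X(u, j) = 0
Y = 348 (Y = -4 + 352 = 348)
N = -33 (N = (-1*66)/2 = (1/2)*(-66) = -33)
W(F) = -(49 + F)/(4*(-33 + F)) (W(F) = -(F + 49)/(4*(F - 33)) = -(49 + F)/(4*(-33 + F)))
1377/W(X(1, 2)) + C/Y = 1377/(((-49 - 1*0)/(4*(-33 + 0)))) + 1507/348 = 1377/(((1/4)*(-49 + 0)/(-33))) + 1507*(1/348) = 1377/(((1/4)*(-1/33)*(-49))) + 1507/348 = 1377/(49/132) + 1507/348 = 1377*(132/49) + 1507/348 = 181764/49 + 1507/348 = 63327715/17052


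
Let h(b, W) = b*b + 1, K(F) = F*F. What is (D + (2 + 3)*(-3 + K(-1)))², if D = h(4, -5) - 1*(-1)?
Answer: 64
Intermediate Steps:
K(F) = F²
h(b, W) = 1 + b² (h(b, W) = b² + 1 = 1 + b²)
D = 18 (D = (1 + 4²) - 1*(-1) = (1 + 16) + 1 = 17 + 1 = 18)
(D + (2 + 3)*(-3 + K(-1)))² = (18 + (2 + 3)*(-3 + (-1)²))² = (18 + 5*(-3 + 1))² = (18 + 5*(-2))² = (18 - 10)² = 8² = 64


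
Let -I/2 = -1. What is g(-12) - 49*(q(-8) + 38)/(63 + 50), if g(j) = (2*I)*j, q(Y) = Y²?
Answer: -10422/113 ≈ -92.230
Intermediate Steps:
I = 2 (I = -2*(-1) = 2)
g(j) = 4*j (g(j) = (2*2)*j = 4*j)
g(-12) - 49*(q(-8) + 38)/(63 + 50) = 4*(-12) - 49*((-8)² + 38)/(63 + 50) = -48 - 49*(64 + 38)/113 = -48 - 4998/113 = -10422/113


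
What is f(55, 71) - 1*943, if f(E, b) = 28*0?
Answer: -943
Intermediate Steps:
f(E, b) = 0
f(55, 71) - 1*943 = 0 - 1*943 = 0 - 943 = -943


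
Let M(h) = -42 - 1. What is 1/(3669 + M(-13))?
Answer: 1/3626 ≈ 0.00027579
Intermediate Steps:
M(h) = -43
1/(3669 + M(-13)) = 1/(3669 - 43) = 1/3626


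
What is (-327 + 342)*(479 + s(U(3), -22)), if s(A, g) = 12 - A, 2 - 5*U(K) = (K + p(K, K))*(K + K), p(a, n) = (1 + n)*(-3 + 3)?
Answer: 7413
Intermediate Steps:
p(a, n) = 0 (p(a, n) = (1 + n)*0 = 0)
U(K) = 2/5 - 2*K**2/5 (U(K) = 2/5 - (K + 0)*(K + K)/5 = 2/5 - K*2*K/5 = 2/5 - 2*K**2/5)
(-327 + 342)*(479 + s(U(3), -22)) = (-327 + 342)*(479 + (12 - (2/5 - 2/5*3**2))) = 15*(479 + (12 - (2/5 - 2/5*9))) = 15*(479 + (12 - (2/5 - 18/5))) = 15*(479 + (12 - 1*(-16/5))) = 15*(479 + (12 + 16/5)) = 15*(479 + 76/5) = 15*(2471/5) = 7413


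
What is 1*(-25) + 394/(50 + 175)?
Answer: -5231/225 ≈ -23.249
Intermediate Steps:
1*(-25) + 394/(50 + 175) = -25 + 394/225 = -5231/225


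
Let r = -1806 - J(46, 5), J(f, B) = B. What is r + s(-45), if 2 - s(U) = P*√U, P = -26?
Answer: -1809 + 78*I*√5 ≈ -1809.0 + 174.41*I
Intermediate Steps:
s(U) = 2 + 26*√U (s(U) = 2 - (-26)*√U = 2 + 26*√U)
r = -1811 (r = -1806 - 1*5 = -1806 - 5 = -1811)
r + s(-45) = -1811 + (2 + 26*√(-45)) = -1811 + (2 + 26*(3*I*√5)) = -1811 + (2 + 78*I*√5) = -1809 + 78*I*√5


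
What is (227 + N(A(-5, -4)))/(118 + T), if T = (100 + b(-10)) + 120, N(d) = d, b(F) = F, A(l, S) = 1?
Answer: 57/82 ≈ 0.69512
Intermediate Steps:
T = 210 (T = (100 - 10) + 120 = 90 + 120 = 210)
(227 + N(A(-5, -4)))/(118 + T) = (227 + 1)/(118 + 210) = 228/328 = 228*(1/328) = 57/82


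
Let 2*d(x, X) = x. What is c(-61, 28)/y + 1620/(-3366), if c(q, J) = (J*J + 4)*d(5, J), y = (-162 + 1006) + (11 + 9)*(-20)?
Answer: 164215/41514 ≈ 3.9557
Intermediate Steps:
d(x, X) = x/2
y = 444 (y = 844 + 20*(-20) = 844 - 400 = 444)
c(q, J) = 10 + 5*J²/2 (c(q, J) = (J*J + 4)*((½)*5) = (J² + 4)*(5/2) = (4 + J²)*(5/2) = 10 + 5*J²/2)
c(-61, 28)/y + 1620/(-3366) = (10 + (5/2)*28²)/444 + 1620/(-3366) = (10 + (5/2)*784)*(1/444) + 1620*(-1/3366) = (10 + 1960)*(1/444) - 90/187 = 1970*(1/444) - 90/187 = 985/222 - 90/187 = 164215/41514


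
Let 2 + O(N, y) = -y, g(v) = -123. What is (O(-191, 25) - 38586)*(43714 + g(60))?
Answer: -1683179283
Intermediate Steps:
O(N, y) = -2 - y
(O(-191, 25) - 38586)*(43714 + g(60)) = ((-2 - 1*25) - 38586)*(43714 - 123) = ((-2 - 25) - 38586)*43591 = (-27 - 38586)*43591 = -38613*43591 = -1683179283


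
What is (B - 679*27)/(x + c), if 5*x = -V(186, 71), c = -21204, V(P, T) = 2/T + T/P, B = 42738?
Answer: -1611462150/1400105533 ≈ -1.1510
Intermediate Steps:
x = -5413/66030 (x = (-(2/71 + 71/186))/5 = (-1*5413/13206)/5 = (1/5)*(-5413/13206) = -5413/66030 ≈ -0.081978)
(B - 679*27)/(x + c) = (42738 - 679*27)/(-5413/66030 - 21204) = (42738 - 18333)/(-1400105533/66030) = 24405*(-66030/1400105533) = -1611462150/1400105533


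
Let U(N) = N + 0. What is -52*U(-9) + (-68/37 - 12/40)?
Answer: 172369/370 ≈ 465.86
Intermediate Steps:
U(N) = N
-52*U(-9) + (-68/37 - 12/40) = -52*(-9) + (-68/37 - 12/40) = 468 + (-68*1/37 - 12*1/40) = 468 + (-68/37 - 3/10) = 468 - 791/370 = 172369/370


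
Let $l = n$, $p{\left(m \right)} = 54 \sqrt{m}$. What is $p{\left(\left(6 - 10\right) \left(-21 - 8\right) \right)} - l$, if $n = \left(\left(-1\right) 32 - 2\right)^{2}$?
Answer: $-1156 + 108 \sqrt{29} \approx -574.4$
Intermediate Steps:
$n = 1156$ ($n = \left(-32 - 2\right)^{2} = \left(-34\right)^{2} = 1156$)
$l = 1156$
$p{\left(\left(6 - 10\right) \left(-21 - 8\right) \right)} - l = 54 \sqrt{\left(6 - 10\right) \left(-21 - 8\right)} - 1156 = 54 \sqrt{\left(-4\right) \left(-29\right)} - 1156 = 54 \sqrt{116} - 1156 = 54 \cdot 2 \sqrt{29} - 1156 = 108 \sqrt{29} - 1156 = -1156 + 108 \sqrt{29}$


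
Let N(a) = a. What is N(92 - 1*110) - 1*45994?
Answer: -46012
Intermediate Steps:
N(92 - 1*110) - 1*45994 = (92 - 1*110) - 1*45994 = (92 - 110) - 45994 = -18 - 45994 = -46012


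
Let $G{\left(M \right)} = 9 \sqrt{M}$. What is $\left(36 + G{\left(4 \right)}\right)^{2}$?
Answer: $2916$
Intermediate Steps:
$\left(36 + G{\left(4 \right)}\right)^{2} = \left(36 + 9 \sqrt{4}\right)^{2} = \left(36 + 9 \cdot 2\right)^{2} = \left(36 + 18\right)^{2} = 54^{2} = 2916$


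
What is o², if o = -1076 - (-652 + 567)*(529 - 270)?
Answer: 438441721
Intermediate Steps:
o = 20939 (o = -1076 - (-85)*259 = -1076 - 1*(-22015) = -1076 + 22015 = 20939)
o² = 20939² = 438441721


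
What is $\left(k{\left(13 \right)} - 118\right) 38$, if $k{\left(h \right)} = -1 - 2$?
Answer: $-4598$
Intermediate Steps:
$k{\left(h \right)} = -3$ ($k{\left(h \right)} = -1 - 2 = -3$)
$\left(k{\left(13 \right)} - 118\right) 38 = \left(-3 - 118\right) 38 = \left(-121\right) 38 = -4598$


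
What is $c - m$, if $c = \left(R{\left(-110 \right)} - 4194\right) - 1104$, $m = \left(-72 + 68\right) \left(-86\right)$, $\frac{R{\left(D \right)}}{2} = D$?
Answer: $-5862$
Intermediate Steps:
$R{\left(D \right)} = 2 D$
$m = 344$ ($m = \left(-4\right) \left(-86\right) = 344$)
$c = -5518$ ($c = \left(2 \left(-110\right) - 4194\right) - 1104 = \left(-220 - 4194\right) - 1104 = -4414 - 1104 = -5518$)
$c - m = -5518 - 344 = -5862$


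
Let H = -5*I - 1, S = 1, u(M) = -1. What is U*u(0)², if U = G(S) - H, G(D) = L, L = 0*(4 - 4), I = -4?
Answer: -19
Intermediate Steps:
L = 0 (L = 0*0 = 0)
H = 19 (H = -5*(-4) - 1 = 20 - 1 = 19)
G(D) = 0
U = -19 (U = 0 - 1*19 = 0 - 19 = -19)
U*u(0)² = -19*(-1)² = -19*1 = -19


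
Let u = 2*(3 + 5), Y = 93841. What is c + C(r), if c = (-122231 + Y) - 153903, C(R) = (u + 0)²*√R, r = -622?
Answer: -182293 + 256*I*√622 ≈ -1.8229e+5 + 6384.6*I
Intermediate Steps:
u = 16 (u = 2*8 = 16)
C(R) = 256*√R (C(R) = (16 + 0)²*√R = 16²*√R = 256*√R)
c = -182293 (c = (-122231 + 93841) - 153903 = -28390 - 153903 = -182293)
c + C(r) = -182293 + 256*√(-622) = -182293 + 256*(I*√622) = -182293 + 256*I*√622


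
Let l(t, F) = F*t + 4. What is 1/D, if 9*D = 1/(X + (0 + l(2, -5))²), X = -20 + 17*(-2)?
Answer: -162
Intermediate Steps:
l(t, F) = 4 + F*t
X = -54 (X = -20 - 34 = -54)
D = -1/162 (D = 1/(9*(-54 + (0 + (4 - 5*2))²)) = 1/(9*(-54 + (0 + (4 - 10))²)) = 1/(9*(-54 + (0 - 6)²)) = 1/(9*(-54 + (-6)²)) = 1/(9*(-54 + 36)) = (⅑)/(-18) = (⅑)*(-1/18) = -1/162 ≈ -0.0061728)
1/D = 1/(-1/162) = -162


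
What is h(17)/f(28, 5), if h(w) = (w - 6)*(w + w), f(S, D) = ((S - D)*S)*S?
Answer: 187/9016 ≈ 0.020741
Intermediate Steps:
f(S, D) = S**2*(S - D) (f(S, D) = (S*(S - D))*S = S**2*(S - D))
h(w) = 2*w*(-6 + w) (h(w) = (-6 + w)*(2*w) = 2*w*(-6 + w))
h(17)/f(28, 5) = (2*17*(-6 + 17))/((28**2*(28 - 1*5))) = (2*17*11)/((784*(28 - 5))) = 374/((784*23)) = 374/18032 = 374*(1/18032) = 187/9016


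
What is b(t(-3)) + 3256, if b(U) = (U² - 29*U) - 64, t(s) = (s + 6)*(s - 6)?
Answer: 4704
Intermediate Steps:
t(s) = (-6 + s)*(6 + s) (t(s) = (6 + s)*(-6 + s) = (-6 + s)*(6 + s))
b(U) = -64 + U² - 29*U
b(t(-3)) + 3256 = (-64 + (-36 + (-3)²)² - 29*(-36 + (-3)²)) + 3256 = (-64 + (-36 + 9)² - 29*(-36 + 9)) + 3256 = (-64 + (-27)² - 29*(-27)) + 3256 = (-64 + 729 + 783) + 3256 = 1448 + 3256 = 4704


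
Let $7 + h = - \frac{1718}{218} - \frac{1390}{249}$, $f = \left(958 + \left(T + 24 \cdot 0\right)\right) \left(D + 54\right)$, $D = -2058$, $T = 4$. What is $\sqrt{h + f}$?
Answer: $\frac{2 i \sqrt{355033307000949}}{27141} \approx 1388.5 i$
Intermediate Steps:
$f = -1927848$ ($f = \left(958 + \left(4 + 24 \cdot 0\right)\right) \left(-2058 + 54\right) = \left(958 + \left(4 + 0\right)\right) \left(-2004\right) = \left(958 + 4\right) \left(-2004\right) = 962 \left(-2004\right) = -1927848$)
$h = - \frac{555388}{27141}$ ($h = -7 - \left(\frac{859}{109} + \frac{1390}{249}\right) = -7 - \frac{365401}{27141} = - \frac{555388}{27141} \approx -20.463$)
$\sqrt{h + f} = \sqrt{- \frac{555388}{27141} - 1927848} = \sqrt{- \frac{52324277956}{27141}} = \frac{2 i \sqrt{355033307000949}}{27141}$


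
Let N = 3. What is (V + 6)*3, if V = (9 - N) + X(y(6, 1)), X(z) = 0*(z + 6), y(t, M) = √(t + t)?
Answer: 36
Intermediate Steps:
y(t, M) = √2*√t (y(t, M) = √(2*t) = √2*√t)
X(z) = 0 (X(z) = 0*(6 + z) = 0)
V = 6 (V = (9 - 1*3) + 0 = (9 - 3) + 0 = 6 + 0 = 6)
(V + 6)*3 = (6 + 6)*3 = 12*3 = 36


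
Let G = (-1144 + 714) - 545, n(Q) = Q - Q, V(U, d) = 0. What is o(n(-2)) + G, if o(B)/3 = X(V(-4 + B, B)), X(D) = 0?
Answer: -975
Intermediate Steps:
n(Q) = 0
o(B) = 0 (o(B) = 3*0 = 0)
G = -975 (G = -430 - 545 = -975)
o(n(-2)) + G = 0 - 975 = -975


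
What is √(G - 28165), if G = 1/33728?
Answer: I*√500623185713/4216 ≈ 167.82*I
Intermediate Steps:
G = 1/33728 ≈ 2.9649e-5
√(G - 28165) = √(1/33728 - 28165) = √(-949949119/33728) = I*√500623185713/4216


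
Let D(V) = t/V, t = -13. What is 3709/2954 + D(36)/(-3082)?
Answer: 205779685/163876104 ≈ 1.2557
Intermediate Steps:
D(V) = -13/V
3709/2954 + D(36)/(-3082) = 3709/2954 - 13/36/(-3082) = 3709*(1/2954) - 13*1/36*(-1/3082) = 3709/2954 - 13/36*(-1/3082) = 3709/2954 + 13/110952 = 205779685/163876104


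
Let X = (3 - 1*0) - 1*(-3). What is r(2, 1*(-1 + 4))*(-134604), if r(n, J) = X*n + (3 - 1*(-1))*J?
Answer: -3230496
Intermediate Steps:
X = 6 (X = (3 + 0) + 3 = 3 + 3 = 6)
r(n, J) = 4*J + 6*n (r(n, J) = 6*n + (3 - 1*(-1))*J = 6*n + (3 + 1)*J = 6*n + 4*J = 4*J + 6*n)
r(2, 1*(-1 + 4))*(-134604) = (4*(1*(-1 + 4)) + 6*2)*(-134604) = (4*(1*3) + 12)*(-134604) = (4*3 + 12)*(-134604) = (12 + 12)*(-134604) = 24*(-134604) = -3230496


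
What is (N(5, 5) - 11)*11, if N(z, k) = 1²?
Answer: -110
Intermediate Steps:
N(z, k) = 1
(N(5, 5) - 11)*11 = (1 - 11)*11 = -10*11 = -110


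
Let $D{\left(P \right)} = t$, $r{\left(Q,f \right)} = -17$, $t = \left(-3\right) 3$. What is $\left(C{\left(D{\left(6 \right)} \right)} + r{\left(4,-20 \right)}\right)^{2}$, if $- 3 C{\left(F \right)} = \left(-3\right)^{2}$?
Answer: $400$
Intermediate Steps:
$t = -9$
$D{\left(P \right)} = -9$
$C{\left(F \right)} = -3$ ($C{\left(F \right)} = - \frac{\left(-3\right)^{2}}{3} = \left(- \frac{1}{3}\right) 9 = -3$)
$\left(C{\left(D{\left(6 \right)} \right)} + r{\left(4,-20 \right)}\right)^{2} = \left(-3 - 17\right)^{2} = \left(-20\right)^{2} = 400$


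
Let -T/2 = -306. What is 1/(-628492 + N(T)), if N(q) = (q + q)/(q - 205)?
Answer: -407/255795020 ≈ -1.5911e-6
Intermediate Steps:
T = 612 (T = -2*(-306) = 612)
N(q) = 2*q/(-205 + q) (N(q) = (2*q)/(-205 + q) = 2*q/(-205 + q))
1/(-628492 + N(T)) = 1/(-628492 + 2*612/(-205 + 612)) = 1/(-628492 + 2*612/407) = 1/(-628492 + 2*612*(1/407)) = 1/(-628492 + 1224/407) = 1/(-255795020/407) = -407/255795020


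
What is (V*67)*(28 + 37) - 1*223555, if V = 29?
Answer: -97260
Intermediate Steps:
(V*67)*(28 + 37) - 1*223555 = (29*67)*(28 + 37) - 1*223555 = 1943*65 - 223555 = 126295 - 223555 = -97260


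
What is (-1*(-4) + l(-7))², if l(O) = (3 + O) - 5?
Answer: 25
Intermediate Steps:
l(O) = -2 + O
(-1*(-4) + l(-7))² = (-1*(-4) + (-2 - 7))² = (4 - 9)² = (-5)² = 25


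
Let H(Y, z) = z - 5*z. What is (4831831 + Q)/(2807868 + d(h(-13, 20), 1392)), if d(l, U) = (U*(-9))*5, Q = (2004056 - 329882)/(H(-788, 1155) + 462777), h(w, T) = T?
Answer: 737912956547/419248474932 ≈ 1.7601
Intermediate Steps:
H(Y, z) = -4*z
Q = 558058/152719 (Q = (2004056 - 329882)/(-4*1155 + 462777) = 1674174/(-4620 + 462777) = 1674174/458157 = 1674174*(1/458157) = 558058/152719 ≈ 3.6541)
d(l, U) = -45*U (d(l, U) = -9*U*5 = -45*U)
(4831831 + Q)/(2807868 + d(h(-13, 20), 1392)) = (4831831 + 558058/152719)/(2807868 - 45*1392) = 737912956547/(152719*(2807868 - 62640)) = (737912956547/152719)/2745228 = (737912956547/152719)*(1/2745228) = 737912956547/419248474932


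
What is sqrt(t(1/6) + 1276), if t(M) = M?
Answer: sqrt(45942)/6 ≈ 35.723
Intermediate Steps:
sqrt(t(1/6) + 1276) = sqrt(1/6 + 1276) = sqrt(7657/6) = sqrt(45942)/6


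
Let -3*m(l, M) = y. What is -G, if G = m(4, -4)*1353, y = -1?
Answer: -451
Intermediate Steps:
m(l, M) = ⅓ (m(l, M) = -⅓*(-1) = ⅓)
G = 451 (G = (⅓)*1353 = 451)
-G = -1*451 = -451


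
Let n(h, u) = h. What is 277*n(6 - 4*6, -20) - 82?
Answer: -5068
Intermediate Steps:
277*n(6 - 4*6, -20) - 82 = 277*(6 - 4*6) - 82 = 277*(6 - 24) - 82 = 277*(-18) - 82 = -4986 - 82 = -5068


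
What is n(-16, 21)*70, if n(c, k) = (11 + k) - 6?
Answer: 1820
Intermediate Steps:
n(c, k) = 5 + k
n(-16, 21)*70 = (5 + 21)*70 = 26*70 = 1820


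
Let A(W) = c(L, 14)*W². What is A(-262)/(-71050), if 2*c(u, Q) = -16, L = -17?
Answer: 274576/35525 ≈ 7.7291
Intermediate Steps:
c(u, Q) = -8 (c(u, Q) = (½)*(-16) = -8)
A(W) = -8*W²
A(-262)/(-71050) = -8*(-262)²/(-71050) = -8*68644*(-1/71050) = -549152*(-1/71050) = 274576/35525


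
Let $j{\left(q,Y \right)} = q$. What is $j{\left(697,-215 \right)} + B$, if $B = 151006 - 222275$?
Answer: $-70572$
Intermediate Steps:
$B = -71269$ ($B = 151006 - 222275 = -71269$)
$j{\left(697,-215 \right)} + B = 697 - 71269 = -70572$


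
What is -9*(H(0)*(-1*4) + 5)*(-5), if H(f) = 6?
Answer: -855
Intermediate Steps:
-9*(H(0)*(-1*4) + 5)*(-5) = -9*(6*(-1*4) + 5)*(-5) = -9*(6*(-4) + 5)*(-5) = -9*(-24 + 5)*(-5) = -9*(-19)*(-5) = 171*(-5) = -855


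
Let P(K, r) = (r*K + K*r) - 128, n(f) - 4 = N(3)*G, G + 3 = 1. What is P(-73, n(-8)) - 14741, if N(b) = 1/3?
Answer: -46067/3 ≈ -15356.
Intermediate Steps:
G = -2 (G = -3 + 1 = -2)
N(b) = ⅓
n(f) = 10/3 (n(f) = 4 + (⅓)*(-2) = 4 - ⅔ = 10/3)
P(K, r) = -128 + 2*K*r (P(K, r) = (K*r + K*r) - 128 = 2*K*r - 128 = -128 + 2*K*r)
P(-73, n(-8)) - 14741 = (-128 + 2*(-73)*(10/3)) - 14741 = (-128 - 1460/3) - 14741 = -1844/3 - 14741 = -46067/3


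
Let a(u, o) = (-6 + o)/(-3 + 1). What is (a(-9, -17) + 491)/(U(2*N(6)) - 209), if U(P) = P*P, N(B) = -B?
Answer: -201/26 ≈ -7.7308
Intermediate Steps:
a(u, o) = 3 - o/2 (a(u, o) = (-6 + o)/(-2) = (-6 + o)*(-½) = 3 - o/2)
U(P) = P²
(a(-9, -17) + 491)/(U(2*N(6)) - 209) = ((3 - ½*(-17)) + 491)/((2*(-1*6))² - 209) = ((3 + 17/2) + 491)/((2*(-6))² - 209) = (23/2 + 491)/((-12)² - 209) = 1005/(2*(144 - 209)) = (1005/2)/(-65) = (1005/2)*(-1/65) = -201/26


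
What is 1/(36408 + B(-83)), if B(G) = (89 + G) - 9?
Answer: 1/36405 ≈ 2.7469e-5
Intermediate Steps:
B(G) = 80 + G
1/(36408 + B(-83)) = 1/(36408 + (80 - 83)) = 1/(36408 - 3) = 1/36405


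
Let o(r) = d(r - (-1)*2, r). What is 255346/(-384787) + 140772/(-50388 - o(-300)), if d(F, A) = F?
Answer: -2575289104/741306955 ≈ -3.4740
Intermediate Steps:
o(r) = 2 + r (o(r) = r - (-1)*2 = r - 1*(-2) = r + 2 = 2 + r)
255346/(-384787) + 140772/(-50388 - o(-300)) = 255346/(-384787) + 140772/(-50388 - (2 - 300)) = 255346*(-1/384787) + 140772/(-50388 - 1*(-298)) = -19642/29599 + 140772/(-50388 + 298) = -19642/29599 + 140772/(-50090) = -19642/29599 + 140772*(-1/50090) = -19642/29599 - 70386/25045 = -2575289104/741306955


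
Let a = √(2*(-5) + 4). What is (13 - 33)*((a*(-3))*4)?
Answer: 240*I*√6 ≈ 587.88*I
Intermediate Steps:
a = I*√6 (a = √(-10 + 4) = √(-6) = I*√6 ≈ 2.4495*I)
(13 - 33)*((a*(-3))*4) = (13 - 33)*(((I*√6)*(-3))*4) = -20*(-3*I*√6)*4 = -(-240)*I*√6 = 240*I*√6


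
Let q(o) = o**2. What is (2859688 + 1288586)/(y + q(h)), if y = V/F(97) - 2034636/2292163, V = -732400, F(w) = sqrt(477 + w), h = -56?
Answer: -817113139687419813013867/58097099736781031262838 - 166278283595005087199525*sqrt(574)/29048549868390515631419 ≈ -151.21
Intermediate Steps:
y = -2034636/2292163 - 366200*sqrt(574)/287 (y = -732400/sqrt(477 + 97) - 2034636/2292163 = -732400*sqrt(574)/574 - 2034636*1/2292163 = -366200*sqrt(574)/287 - 2034636/2292163 = -2034636/2292163 - 366200*sqrt(574)/287 ≈ -30571.)
(2859688 + 1288586)/(y + q(h)) = (2859688 + 1288586)/((-2034636/2292163 - 366200*sqrt(574)/287) + (-56)**2) = 4148274/((-2034636/2292163 - 366200*sqrt(574)/287) + 3136) = 4148274/(7186188532/2292163 - 366200*sqrt(574)/287)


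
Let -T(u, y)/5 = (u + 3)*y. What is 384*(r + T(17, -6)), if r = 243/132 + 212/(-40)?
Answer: 12598944/55 ≈ 2.2907e+5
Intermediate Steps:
r = -761/220 (r = 243*(1/132) + 212*(-1/40) = 81/44 - 53/10 = -761/220 ≈ -3.4591)
T(u, y) = -5*y*(3 + u) (T(u, y) = -5*(u + 3)*y = -5*(3 + u)*y = -5*y*(3 + u))
384*(r + T(17, -6)) = 384*(-761/220 - 5*(-6)*(3 + 17)) = 384*(-761/220 - 5*(-6)*20) = 384*(-761/220 + 600) = 384*(131239/220) = 12598944/55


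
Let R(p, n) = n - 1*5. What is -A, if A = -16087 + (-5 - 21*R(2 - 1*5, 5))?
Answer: 16092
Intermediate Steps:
R(p, n) = -5 + n (R(p, n) = n - 5 = -5 + n)
A = -16092 (A = -16087 + (-5 - 21*(-5 + 5)) = -16087 + (-5 - 21*0) = -16087 + (-5 + 0) = -16087 - 5 = -16092)
-A = -1*(-16092) = 16092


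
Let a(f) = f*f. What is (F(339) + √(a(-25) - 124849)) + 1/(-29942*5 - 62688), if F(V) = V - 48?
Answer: 61807817/212398 + 8*I*√1941 ≈ 291.0 + 352.45*I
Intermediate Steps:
F(V) = -48 + V
a(f) = f²
(F(339) + √(a(-25) - 124849)) + 1/(-29942*5 - 62688) = ((-48 + 339) + √((-25)² - 124849)) + 1/(-29942*5 - 62688) = (291 + √(625 - 124849)) + 1/(-149710 - 62688) = (291 + √(-124224)) + 1/(-212398) = (291 + 8*I*√1941) - 1/212398 = 61807817/212398 + 8*I*√1941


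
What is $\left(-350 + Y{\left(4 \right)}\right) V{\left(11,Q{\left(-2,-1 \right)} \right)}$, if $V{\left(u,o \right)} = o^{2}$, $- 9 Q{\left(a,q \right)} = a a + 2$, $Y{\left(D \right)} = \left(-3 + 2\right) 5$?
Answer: $- \frac{1420}{9} \approx -157.78$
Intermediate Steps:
$Y{\left(D \right)} = -5$ ($Y{\left(D \right)} = \left(-1\right) 5 = -5$)
$Q{\left(a,q \right)} = - \frac{2}{9} - \frac{a^{2}}{9}$ ($Q{\left(a,q \right)} = - \frac{a a + 2}{9} = - \frac{a^{2} + 2}{9} = - \frac{2 + a^{2}}{9} = - \frac{2}{9} - \frac{a^{2}}{9}$)
$\left(-350 + Y{\left(4 \right)}\right) V{\left(11,Q{\left(-2,-1 \right)} \right)} = \left(-350 - 5\right) \left(- \frac{2}{9} - \frac{\left(-2\right)^{2}}{9}\right)^{2} = - 355 \left(- \frac{2}{9} - \frac{4}{9}\right)^{2} = - 355 \left(- \frac{2}{3}\right)^{2} = \left(-355\right) \frac{4}{9} = - \frac{1420}{9}$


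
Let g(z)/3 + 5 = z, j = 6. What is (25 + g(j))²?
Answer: 784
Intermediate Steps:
g(z) = -15 + 3*z
(25 + g(j))² = (25 + (-15 + 3*6))² = (25 + (-15 + 18))² = (25 + 3)² = 28² = 784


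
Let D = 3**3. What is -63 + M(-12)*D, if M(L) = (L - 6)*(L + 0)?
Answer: 5769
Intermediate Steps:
M(L) = L*(-6 + L) (M(L) = (-6 + L)*L = L*(-6 + L))
D = 27
-63 + M(-12)*D = -63 - 12*(-6 - 12)*27 = -63 - 12*(-18)*27 = -63 + 216*27 = -63 + 5832 = 5769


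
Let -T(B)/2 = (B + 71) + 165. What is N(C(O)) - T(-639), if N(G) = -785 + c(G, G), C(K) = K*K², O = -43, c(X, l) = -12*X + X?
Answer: 872986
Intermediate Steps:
c(X, l) = -11*X
C(K) = K³
T(B) = -472 - 2*B (T(B) = -2*((B + 71) + 165) = -2*((71 + B) + 165) = -2*(236 + B) = -472 - 2*B)
N(G) = -785 - 11*G
N(C(O)) - T(-639) = (-785 - 11*(-43)³) - (-472 - 2*(-639)) = (-785 - 11*(-79507)) - (-472 + 1278) = (-785 + 874577) - 1*806 = 873792 - 806 = 872986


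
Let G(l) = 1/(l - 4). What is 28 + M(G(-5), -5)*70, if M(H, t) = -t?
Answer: 378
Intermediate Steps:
G(l) = 1/(-4 + l)
28 + M(G(-5), -5)*70 = 28 - 1*(-5)*70 = 28 + 5*70 = 28 + 350 = 378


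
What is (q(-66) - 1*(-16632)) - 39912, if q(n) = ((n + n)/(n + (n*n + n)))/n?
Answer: -49167359/2112 ≈ -23280.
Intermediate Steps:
q(n) = 2/(n**2 + 2*n) (q(n) = ((2*n)/(n + (n**2 + n)))/n = ((2*n)/(n + (n + n**2)))/n = ((2*n)/(n**2 + 2*n))/n = (2*n/(n**2 + 2*n))/n = 2/(n**2 + 2*n))
(q(-66) - 1*(-16632)) - 39912 = (2/(-66*(2 - 66)) - 1*(-16632)) - 39912 = (2*(-1/66)/(-64) + 16632) - 39912 = (2*(-1/66)*(-1/64) + 16632) - 39912 = (1/2112 + 16632) - 39912 = 35126785/2112 - 39912 = -49167359/2112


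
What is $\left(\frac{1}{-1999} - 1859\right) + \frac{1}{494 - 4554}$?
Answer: $- \frac{15087538519}{8115940} \approx -1859.0$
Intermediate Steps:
$\left(\frac{1}{-1999} - 1859\right) + \frac{1}{494 - 4554} = \left(- \frac{1}{1999} - 1859\right) + \frac{1}{-4060} = - \frac{3716142}{1999} - \frac{1}{4060} = - \frac{15087538519}{8115940}$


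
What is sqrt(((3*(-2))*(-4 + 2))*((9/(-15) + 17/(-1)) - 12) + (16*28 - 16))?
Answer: 8*sqrt(30)/5 ≈ 8.7636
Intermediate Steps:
sqrt(((3*(-2))*(-4 + 2))*((9/(-15) + 17/(-1)) - 12) + (16*28 - 16)) = sqrt((-6*(-2))*((9*(-1/15) + 17*(-1)) - 12) + (448 - 16)) = sqrt(12*((-3/5 - 17) - 12) + 432) = sqrt(12*(-88/5 - 12) + 432) = sqrt(12*(-148/5) + 432) = sqrt(-1776/5 + 432) = sqrt(384/5) = 8*sqrt(30)/5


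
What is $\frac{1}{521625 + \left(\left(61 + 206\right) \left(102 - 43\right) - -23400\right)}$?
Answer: $\frac{1}{560778} \approx 1.7832 \cdot 10^{-6}$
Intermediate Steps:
$\frac{1}{521625 + \left(\left(61 + 206\right) \left(102 - 43\right) - -23400\right)} = \frac{1}{521625 + \left(267 \cdot 59 + 23400\right)} = \frac{1}{521625 + \left(15753 + 23400\right)} = \frac{1}{521625 + 39153} = \frac{1}{560778}$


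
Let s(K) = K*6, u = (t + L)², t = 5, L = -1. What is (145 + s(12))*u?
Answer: 3472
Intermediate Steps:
u = 16 (u = (5 - 1)² = 4² = 16)
s(K) = 6*K
(145 + s(12))*u = (145 + 6*12)*16 = (145 + 72)*16 = 217*16 = 3472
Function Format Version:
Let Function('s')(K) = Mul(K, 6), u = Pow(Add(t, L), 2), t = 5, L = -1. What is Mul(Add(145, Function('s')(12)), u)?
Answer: 3472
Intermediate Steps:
u = 16 (u = Pow(Add(5, -1), 2) = Pow(4, 2) = 16)
Function('s')(K) = Mul(6, K)
Mul(Add(145, Function('s')(12)), u) = Mul(Add(145, Mul(6, 12)), 16) = Mul(Add(145, 72), 16) = Mul(217, 16) = 3472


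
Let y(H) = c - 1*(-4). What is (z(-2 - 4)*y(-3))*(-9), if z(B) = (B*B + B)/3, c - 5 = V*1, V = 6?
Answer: -1350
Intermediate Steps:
c = 11 (c = 5 + 6*1 = 5 + 6 = 11)
z(B) = B/3 + B**2/3 (z(B) = (B**2 + B)*(1/3) = (B + B**2)*(1/3) = B/3 + B**2/3)
y(H) = 15 (y(H) = 11 - 1*(-4) = 11 + 4 = 15)
(z(-2 - 4)*y(-3))*(-9) = (((-2 - 4)*(1 + (-2 - 4))/3)*15)*(-9) = (((1/3)*(-6)*(1 - 6))*15)*(-9) = (((1/3)*(-6)*(-5))*15)*(-9) = (10*15)*(-9) = 150*(-9) = -1350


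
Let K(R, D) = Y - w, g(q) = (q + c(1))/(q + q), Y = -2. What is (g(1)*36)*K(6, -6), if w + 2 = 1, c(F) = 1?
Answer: -36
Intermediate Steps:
g(q) = (1 + q)/(2*q) (g(q) = (q + 1)/(q + q) = (1 + q)/((2*q)) = (1 + q)*(1/(2*q)) = (1 + q)/(2*q))
w = -1 (w = -2 + 1 = -1)
K(R, D) = -1 (K(R, D) = -2 - 1*(-1) = -2 + 1 = -1)
(g(1)*36)*K(6, -6) = (((1/2)*(1 + 1)/1)*36)*(-1) = (((1/2)*1*2)*36)*(-1) = (1*36)*(-1) = 36*(-1) = -36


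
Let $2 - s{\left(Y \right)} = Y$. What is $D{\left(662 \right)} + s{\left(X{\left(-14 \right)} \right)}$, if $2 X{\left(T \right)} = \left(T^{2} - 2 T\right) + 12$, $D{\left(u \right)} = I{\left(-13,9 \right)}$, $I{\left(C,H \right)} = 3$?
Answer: $-113$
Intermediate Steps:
$D{\left(u \right)} = 3$
$X{\left(T \right)} = 6 + \frac{T^{2}}{2} - T$ ($X{\left(T \right)} = \frac{\left(T^{2} - 2 T\right) + 12}{2} = \frac{12 + T^{2} - 2 T}{2} = 6 + \frac{T^{2}}{2} - T$)
$s{\left(Y \right)} = 2 - Y$
$D{\left(662 \right)} + s{\left(X{\left(-14 \right)} \right)} = 3 - \left(4 + 14 + 98\right) = 3 - \left(18 + 98\right) = 3 + \left(2 - \left(6 + 98 + 14\right)\right) = 3 + \left(2 - 118\right) = 3 - 116 = -113$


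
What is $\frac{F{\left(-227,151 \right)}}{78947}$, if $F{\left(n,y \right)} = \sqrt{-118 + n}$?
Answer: $\frac{i \sqrt{345}}{78947} \approx 0.00023527 i$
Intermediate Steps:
$\frac{F{\left(-227,151 \right)}}{78947} = \frac{\sqrt{-118 - 227}}{78947} = \sqrt{-345} \cdot \frac{1}{78947} = i \sqrt{345} \cdot \frac{1}{78947} = \frac{i \sqrt{345}}{78947}$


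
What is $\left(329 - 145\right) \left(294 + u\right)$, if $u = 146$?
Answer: $80960$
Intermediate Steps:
$\left(329 - 145\right) \left(294 + u\right) = \left(329 - 145\right) \left(294 + 146\right) = 184 \cdot 440 = 80960$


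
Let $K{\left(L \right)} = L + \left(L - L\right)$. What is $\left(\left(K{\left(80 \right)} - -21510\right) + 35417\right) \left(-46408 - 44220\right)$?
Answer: $-5166430396$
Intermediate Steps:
$K{\left(L \right)} = L$ ($K{\left(L \right)} = L + 0 = L$)
$\left(\left(K{\left(80 \right)} - -21510\right) + 35417\right) \left(-46408 - 44220\right) = \left(\left(80 - -21510\right) + 35417\right) \left(-46408 - 44220\right) = \left(\left(80 + 21510\right) + 35417\right) \left(-90628\right) = \left(21590 + 35417\right) \left(-90628\right) = 57007 \left(-90628\right) = -5166430396$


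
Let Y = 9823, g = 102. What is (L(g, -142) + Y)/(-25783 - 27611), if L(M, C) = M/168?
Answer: -91687/498344 ≈ -0.18398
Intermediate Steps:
L(M, C) = M/168 (L(M, C) = M*(1/168) = M/168)
(L(g, -142) + Y)/(-25783 - 27611) = ((1/168)*102 + 9823)/(-25783 - 27611) = (17/28 + 9823)/(-53394) = (275061/28)*(-1/53394) = -91687/498344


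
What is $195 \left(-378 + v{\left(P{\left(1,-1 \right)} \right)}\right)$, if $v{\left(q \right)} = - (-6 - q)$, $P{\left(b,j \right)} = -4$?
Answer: $-73320$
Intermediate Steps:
$v{\left(q \right)} = 6 + q$
$195 \left(-378 + v{\left(P{\left(1,-1 \right)} \right)}\right) = 195 \left(-378 + \left(6 - 4\right)\right) = 195 \left(-378 + 2\right) = 195 \left(-376\right) = -73320$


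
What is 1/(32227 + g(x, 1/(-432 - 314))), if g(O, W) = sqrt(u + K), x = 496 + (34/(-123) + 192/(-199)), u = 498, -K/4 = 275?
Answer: 32227/1038580131 - I*sqrt(602)/1038580131 ≈ 3.103e-5 - 2.3624e-8*I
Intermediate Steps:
K = -1100 (K = -4*275 = -1100)
x = 12110210/24477 (x = 496 + (34*(-1/123) + 192*(-1/199)) = 496 + (-34/123 - 192/199) = 496 - 30382/24477 = 12110210/24477 ≈ 494.76)
g(O, W) = I*sqrt(602) (g(O, W) = sqrt(498 - 1100) = sqrt(-602) = I*sqrt(602))
1/(32227 + g(x, 1/(-432 - 314))) = 1/(32227 + I*sqrt(602))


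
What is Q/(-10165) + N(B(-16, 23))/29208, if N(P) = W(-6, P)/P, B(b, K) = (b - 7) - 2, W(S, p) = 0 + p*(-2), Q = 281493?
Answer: -4110933937/148449660 ≈ -27.692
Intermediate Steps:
W(S, p) = -2*p (W(S, p) = 0 - 2*p = -2*p)
B(b, K) = -9 + b (B(b, K) = (-7 + b) - 2 = -9 + b)
N(P) = -2 (N(P) = (-2*P)/P = -2)
Q/(-10165) + N(B(-16, 23))/29208 = 281493/(-10165) - 2/29208 = 281493*(-1/10165) - 2*1/29208 = -281493/10165 - 1/14604 = -4110933937/148449660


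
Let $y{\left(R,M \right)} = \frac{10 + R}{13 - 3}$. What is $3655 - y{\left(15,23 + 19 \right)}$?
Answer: $\frac{7305}{2} \approx 3652.5$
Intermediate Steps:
$y{\left(R,M \right)} = 1 + \frac{R}{10}$ ($y{\left(R,M \right)} = \frac{10 + R}{10} = \left(10 + R\right) \frac{1}{10} = 1 + \frac{R}{10}$)
$3655 - y{\left(15,23 + 19 \right)} = 3655 - \left(1 + \frac{1}{10} \cdot 15\right) = 3655 - \left(1 + \frac{3}{2}\right) = 3655 - \frac{5}{2} = \frac{7305}{2}$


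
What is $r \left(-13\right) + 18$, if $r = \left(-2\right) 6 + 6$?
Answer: $96$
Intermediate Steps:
$r = -6$ ($r = -12 + 6 = -6$)
$r \left(-13\right) + 18 = \left(-6\right) \left(-13\right) + 18 = 78 + 18 = 96$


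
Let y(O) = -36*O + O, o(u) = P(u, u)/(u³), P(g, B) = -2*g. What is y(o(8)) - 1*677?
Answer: -21629/32 ≈ -675.91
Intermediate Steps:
o(u) = -2/u² (o(u) = (-2*u)/(u³) = (-2*u)/u³ = -2/u²)
y(O) = -35*O
y(o(8)) - 1*677 = -(-70)/8² - 1*677 = -(-70)/64 - 677 = -35*(-1/32) - 677 = 35/32 - 677 = -21629/32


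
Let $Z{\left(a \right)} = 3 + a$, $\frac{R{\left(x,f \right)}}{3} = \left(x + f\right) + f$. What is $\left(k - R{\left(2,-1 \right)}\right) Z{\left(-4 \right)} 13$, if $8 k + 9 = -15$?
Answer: $39$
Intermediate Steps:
$k = -3$ ($k = - \frac{9}{8} + \frac{1}{8} \left(-15\right) = - \frac{9}{8} - \frac{15}{8} = -3$)
$R{\left(x,f \right)} = 3 x + 6 f$ ($R{\left(x,f \right)} = 3 \left(\left(x + f\right) + f\right) = 3 \left(\left(f + x\right) + f\right) = 3 \left(x + 2 f\right) = 3 x + 6 f$)
$\left(k - R{\left(2,-1 \right)}\right) Z{\left(-4 \right)} 13 = \left(-3 - \left(3 \cdot 2 + 6 \left(-1\right)\right)\right) \left(3 - 4\right) 13 = \left(-3 - \left(6 - 6\right)\right) \left(-1\right) 13 = \left(-3 - 0\right) \left(-1\right) 13 = \left(-3 + 0\right) \left(-1\right) 13 = \left(-3\right) \left(-1\right) 13 = 3 \cdot 13 = 39$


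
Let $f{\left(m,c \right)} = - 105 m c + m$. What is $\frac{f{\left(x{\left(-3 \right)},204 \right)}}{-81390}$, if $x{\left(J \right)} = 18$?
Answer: $\frac{64257}{13565} \approx 4.737$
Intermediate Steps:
$f{\left(m,c \right)} = m - 105 c m$ ($f{\left(m,c \right)} = - 105 c m + m = m - 105 c m$)
$\frac{f{\left(x{\left(-3 \right)},204 \right)}}{-81390} = \frac{18 \left(1 - 21420\right)}{-81390} = 18 \left(1 - 21420\right) \left(- \frac{1}{81390}\right) = 18 \left(-21419\right) \left(- \frac{1}{81390}\right) = \left(-385542\right) \left(- \frac{1}{81390}\right) = \frac{64257}{13565}$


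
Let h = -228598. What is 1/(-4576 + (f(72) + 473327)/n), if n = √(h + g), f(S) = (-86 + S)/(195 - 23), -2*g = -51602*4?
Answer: -1414615524608/7025609906737283 + 1166908630*I*√125394/7025609906737283 ≈ -0.00020135 + 5.8815e-5*I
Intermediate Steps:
g = 103204 (g = -(-25801)*4 = -½*(-206408) = 103204)
f(S) = -½ + S/172 (f(S) = (-86 + S)/172 = (-86 + S)*(1/172) = -½ + S/172)
n = I*√125394 (n = √(-228598 + 103204) = √(-125394) = I*√125394 ≈ 354.11*I)
1/(-4576 + (f(72) + 473327)/n) = 1/(-4576 + ((-½ + (1/172)*72) + 473327)/((I*√125394))) = 1/(-4576 + ((-½ + 18/43) + 473327)*(-I*√125394/125394)) = 1/(-4576 + (-7/86 + 473327)*(-I*√125394/125394)) = 1/(-4576 + 40706115*(-I*√125394/125394)/86) = 1/(-4576 - 13568705*I*√125394/3594628)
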